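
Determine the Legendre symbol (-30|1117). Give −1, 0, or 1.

1

First reduce: -30 ≡ 1087 (mod 1117).
Reciprocity: 1087 ≡ 3 and 1117 ≡ 1 (mod 4), so (1087/1117) = +(1117/1087).
Reduce top mod 1087: now compute (30/1087).
Pull out 2: since 1087 ≡ 7 (mod 8), (2/1087) = +1.
Reciprocity: 15 ≡ 3 and 1087 ≡ 3 (mod 4), so (15/1087) = −(1087/15).
Reduce top mod 15: now compute (7/15).
Reciprocity: 7 ≡ 3 and 15 ≡ 3 (mod 4), so (7/15) = −(15/7).
Reduce top mod 7: now compute (1/7).
Reached (1/7) = 1. Collecting the sign flips along the way, the symbol is +1.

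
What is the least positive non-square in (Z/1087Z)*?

3

(2/1087) = +1, so 2 is a residue.
(3/1087) = −1, so 3 is the smallest positive non-residue mod 1087.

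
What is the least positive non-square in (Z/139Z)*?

(2/139) = −1, so 2 is the smallest positive non-residue mod 139.

2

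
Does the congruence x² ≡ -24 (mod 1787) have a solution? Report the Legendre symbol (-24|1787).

First reduce: -24 ≡ 1763 (mod 1787).
Reciprocity: 1763 ≡ 3 and 1787 ≡ 3 (mod 4), so (1763/1787) = −(1787/1763).
Reduce top mod 1763: now compute (24/1763).
Pull out 2^3: since 1763 ≡ 3 (mod 8), (2/1763) = -1, so (2/1763)^3 = -1.
Reciprocity: 3 ≡ 3 and 1763 ≡ 3 (mod 4), so (3/1763) = −(1763/3).
Reduce top mod 3: now compute (2/3).
Pull out 2: since 3 ≡ 3 (mod 8), (2/3) = -1.
Reached (1/3) = 1. Collecting the sign flips along the way, the symbol is +1.

1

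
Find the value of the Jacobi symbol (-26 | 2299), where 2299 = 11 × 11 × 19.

First reduce: -26 ≡ 2273 (mod 2299).
Reciprocity: 2273 ≡ 1 and 2299 ≡ 3 (mod 4), so (2273/2299) = +(2299/2273).
Reduce top mod 2273: now compute (26/2273).
Pull out 2: since 2273 ≡ 1 (mod 8), (2/2273) = +1.
Reciprocity: 13 ≡ 1 and 2273 ≡ 1 (mod 4), so (13/2273) = +(2273/13).
Reduce top mod 13: now compute (11/13).
Reciprocity: 11 ≡ 3 and 13 ≡ 1 (mod 4), so (11/13) = +(13/11).
Reduce top mod 11: now compute (2/11).
Pull out 2: since 11 ≡ 3 (mod 8), (2/11) = -1.
Reached (1/11) = 1. Collecting the sign flips along the way, the symbol is -1.

-1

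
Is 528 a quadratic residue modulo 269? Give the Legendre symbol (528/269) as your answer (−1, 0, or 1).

Euler's criterion: (528/269) ≡ 259^134 (mod 269).
259^2 ≡ 100 (mod 269)
259^4 ≡ 47 (mod 269)
259^8 ≡ 57 (mod 269)
259^16 ≡ 21 (mod 269)
259^32 ≡ 172 (mod 269)
259^64 ≡ 263 (mod 269)
259^128 ≡ 36 (mod 269)
259^134 = 259^(128+4+2) ≡ 268 (mod 269).
Result is 268 ≡ −1, so (528/269) = −1.

-1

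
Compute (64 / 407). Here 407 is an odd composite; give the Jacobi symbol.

1

Pull out 2^6: since 407 ≡ 7 (mod 8), (2/407) = +1, so (2/407)^6 = +1.
Reached (1/407) = 1. Collecting the sign flips along the way, the symbol is +1.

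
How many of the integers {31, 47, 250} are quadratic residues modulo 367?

2

(31/367) = +1 → QR.
(47/367) = +1 → QR.
(250/367) = -1 → non-residue.
Total quadratic residues among the 3: 2.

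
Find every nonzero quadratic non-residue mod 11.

2, 6, 7, 8, 10

Square k = 1,…,5 (k and 11−k give the same square):
1²=1, 2²=4, 3²=9, 4²≡5, 5²≡3 (mod 11).
The residues are {1, 3, 4, 5, 9}; the non-residues are the remaining 5 nonzero classes.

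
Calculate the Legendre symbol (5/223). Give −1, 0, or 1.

Reciprocity: 5 ≡ 1 and 223 ≡ 3 (mod 4), so (5/223) = +(223/5).
Reduce top mod 5: now compute (3/5).
Reciprocity: 3 ≡ 3 and 5 ≡ 1 (mod 4), so (3/5) = +(5/3).
Reduce top mod 3: now compute (2/3).
Pull out 2: since 3 ≡ 3 (mod 8), (2/3) = -1.
Reached (1/3) = 1. Collecting the sign flips along the way, the symbol is -1.

-1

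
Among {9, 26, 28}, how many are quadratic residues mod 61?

1

(9/61) = +1 → QR.
(26/61) = -1 → non-residue.
(28/61) = -1 → non-residue.
Total quadratic residues among the 3: 1.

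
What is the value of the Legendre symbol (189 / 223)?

Reciprocity: 189 ≡ 1 and 223 ≡ 3 (mod 4), so (189/223) = +(223/189).
Reduce top mod 189: now compute (34/189).
Pull out 2: since 189 ≡ 5 (mod 8), (2/189) = -1.
Reciprocity: 17 ≡ 1 and 189 ≡ 1 (mod 4), so (17/189) = +(189/17).
Reduce top mod 17: now compute (2/17).
Pull out 2: since 17 ≡ 1 (mod 8), (2/17) = +1.
Reached (1/17) = 1. Collecting the sign flips along the way, the symbol is -1.

-1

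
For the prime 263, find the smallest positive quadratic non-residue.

(2/263) = +1, so 2 is a residue.
(3/263) = +1, so 3 is a residue.
(4/263) = +1, so 4 is a residue.
(5/263) = −1, so 5 is the smallest positive non-residue mod 263.

5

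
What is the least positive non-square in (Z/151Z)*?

3

(2/151) = +1, so 2 is a residue.
(3/151) = −1, so 3 is the smallest positive non-residue mod 151.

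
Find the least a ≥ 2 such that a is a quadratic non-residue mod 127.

3

(2/127) = +1, so 2 is a residue.
(3/127) = −1, so 3 is the smallest positive non-residue mod 127.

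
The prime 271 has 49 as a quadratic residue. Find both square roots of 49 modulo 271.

Since 271 ≡ 3 (mod 4), a square root of 49 is 49^((271+1)/4) = 49^68 mod 271.
Repeated squaring: 49^2≡233, 49^4≡89, 49^8≡62, 49^16≡50, 49^32≡61, 49^64≡198 (mod 271).
49^68 = 49^(64+4) ≡ 7 (mod 271).
Check: 7² = 49 ≡ 49 (mod 271). The two roots are 7 and 264.

7, 264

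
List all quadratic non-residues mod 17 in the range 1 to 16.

Square k = 1,…,8 (k and 17−k give the same square):
1²=1, 2²=4, 3²=9, 4²=16, 5²≡8, 6²≡2, 7²≡15, 8²≡13 (mod 17).
The residues are {1, 2, 4, 8, 9, 13, 15, 16}; the non-residues are the remaining 8 nonzero classes.

3,5,6,7,10,11,12,14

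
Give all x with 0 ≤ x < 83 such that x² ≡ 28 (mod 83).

Since 83 ≡ 3 (mod 4), a square root of 28 is 28^((83+1)/4) = 28^21 mod 83.
Repeated squaring: 28^2≡37, 28^4≡41, 28^8≡21, 28^16≡26 (mod 83).
28^21 = 28^(16+4+1) ≡ 51 (mod 83).
Check: 51² = 2601 ≡ 28 (mod 83). The two roots are 32 and 51.

32, 51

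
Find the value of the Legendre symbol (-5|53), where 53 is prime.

-1

First reduce: -5 ≡ 48 (mod 53).
Pull out 2^4: since 53 ≡ 5 (mod 8), (2/53) = -1, so (2/53)^4 = +1.
Reciprocity: 3 ≡ 3 and 53 ≡ 1 (mod 4), so (3/53) = +(53/3).
Reduce top mod 3: now compute (2/3).
Pull out 2: since 3 ≡ 3 (mod 8), (2/3) = -1.
Reached (1/3) = 1. Collecting the sign flips along the way, the symbol is -1.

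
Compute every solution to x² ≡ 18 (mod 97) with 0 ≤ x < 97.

97 ≡ 1 (mod 4), so we find a root by search.
Trying successive values, 42² = 1764 ≡ 18 (mod 97). The other root is 97 − 42 = 55.

42, 55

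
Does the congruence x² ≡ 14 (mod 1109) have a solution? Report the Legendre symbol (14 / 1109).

Euler's criterion: (14/1109) ≡ 14^554 (mod 1109).
14^2 ≡ 196 (mod 1109)
14^4 ≡ 710 (mod 1109)
14^8 ≡ 614 (mod 1109)
14^16 ≡ 1045 (mod 1109)
14^32 ≡ 769 (mod 1109)
14^64 ≡ 264 (mod 1109)
14^128 ≡ 938 (mod 1109)
14^256 ≡ 407 (mod 1109)
14^512 ≡ 408 (mod 1109)
14^554 = 14^(512+32+8+2) ≡ 1 (mod 1109).
Result is 1, so (14/1109) = 1.

1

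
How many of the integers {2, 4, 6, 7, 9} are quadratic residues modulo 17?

3

(2/17) = +1 → QR.
(4/17) = +1 → QR.
(6/17) = -1 → non-residue.
(7/17) = -1 → non-residue.
(9/17) = +1 → QR.
Total quadratic residues among the 5: 3.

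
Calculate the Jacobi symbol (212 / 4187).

0

Pull out 2^2: since 4187 ≡ 3 (mod 8), (2/4187) = -1, so (2/4187)^2 = +1.
Reciprocity: 53 ≡ 1 and 4187 ≡ 3 (mod 4), so (53/4187) = +(4187/53).
Reduce top mod 53: now compute (0/53).
Top reduces to 0: gcd > 1, so the symbol is 0.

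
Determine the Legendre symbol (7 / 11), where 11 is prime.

-1

Reciprocity: 7 ≡ 3 and 11 ≡ 3 (mod 4), so (7/11) = −(11/7).
Reduce top mod 7: now compute (4/7).
Pull out 2^2: since 7 ≡ 7 (mod 8), (2/7) = +1, so (2/7)^2 = +1.
Reached (1/7) = 1. Collecting the sign flips along the way, the symbol is -1.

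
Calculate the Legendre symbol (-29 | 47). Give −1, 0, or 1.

Euler's criterion: (-29/47) ≡ 18^23 (mod 47).
18^2 ≡ 42 (mod 47)
18^4 ≡ 25 (mod 47)
18^8 ≡ 14 (mod 47)
18^16 ≡ 8 (mod 47)
18^23 = 18^(16+4+2+1) ≡ 1 (mod 47).
Result is 1, so (-29/47) = 1.

1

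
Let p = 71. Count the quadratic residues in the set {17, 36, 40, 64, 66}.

3

(17/71) = -1 → non-residue.
(36/71) = +1 → QR.
(40/71) = +1 → QR.
(64/71) = +1 → QR.
(66/71) = -1 → non-residue.
Total quadratic residues among the 5: 3.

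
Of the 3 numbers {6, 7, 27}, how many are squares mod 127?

0

(6/127) = -1 → non-residue.
(7/127) = -1 → non-residue.
(27/127) = -1 → non-residue.
Total quadratic residues among the 3: 0.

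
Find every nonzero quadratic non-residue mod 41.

Square k = 1,…,20 (k and 41−k give the same square):
1²=1, 2²=4, 3²=9, 4²=16, 5²=25, 6²=36, 7²≡8, 8²≡23, 9²≡40, 10²≡18, 11²≡39, 12²≡21, 13²≡5, 14²≡32, 15²≡20, 16²≡10, 17²≡2, 18²≡37, 19²≡33, 20²≡31 (mod 41).
The residues are {1, 2, 4, 5, 8, 9, 10, 16, 18, 20, 21, 23, 25, 31, 32, 33, 36, 37, 39, 40}; the non-residues are the remaining 20 nonzero classes.

3, 6, 7, 11, 12, 13, 14, 15, 17, 19, 22, 24, 26, 27, 28, 29, 30, 34, 35, 38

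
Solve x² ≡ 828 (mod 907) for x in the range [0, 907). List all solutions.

307, 600

Since 907 ≡ 3 (mod 4), a square root of 828 is 828^((907+1)/4) = 828^227 mod 907.
Repeated squaring: 828^2≡799, 828^4≡780, 828^8≡710, 828^16≡715, 828^32≡584, 828^64≡24, 828^128≡576 (mod 907).
828^227 = 828^(128+64+32+2+1) ≡ 600 (mod 907).
Check: 600² = 360000 ≡ 828 (mod 907). The two roots are 307 and 600.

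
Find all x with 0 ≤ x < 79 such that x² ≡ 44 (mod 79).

26, 53

Since 79 ≡ 3 (mod 4), a square root of 44 is 44^((79+1)/4) = 44^20 mod 79.
Repeated squaring: 44^2≡40, 44^4≡20, 44^8≡5, 44^16≡25 (mod 79).
44^20 = 44^(16+4) ≡ 26 (mod 79).
Check: 26² = 676 ≡ 44 (mod 79). The two roots are 26 and 53.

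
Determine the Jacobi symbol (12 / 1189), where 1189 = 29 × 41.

Pull out 2^2: since 1189 ≡ 5 (mod 8), (2/1189) = -1, so (2/1189)^2 = +1.
Reciprocity: 3 ≡ 3 and 1189 ≡ 1 (mod 4), so (3/1189) = +(1189/3).
Reduce top mod 3: now compute (1/3).
Reached (1/3) = 1. Collecting the sign flips along the way, the symbol is +1.

1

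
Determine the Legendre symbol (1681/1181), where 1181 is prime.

1

First reduce: 1681 ≡ 500 (mod 1181).
Pull out 2^2: since 1181 ≡ 5 (mod 8), (2/1181) = -1, so (2/1181)^2 = +1.
Reciprocity: 125 ≡ 1 and 1181 ≡ 1 (mod 4), so (125/1181) = +(1181/125).
Reduce top mod 125: now compute (56/125).
Pull out 2^3: since 125 ≡ 5 (mod 8), (2/125) = -1, so (2/125)^3 = -1.
Reciprocity: 7 ≡ 3 and 125 ≡ 1 (mod 4), so (7/125) = +(125/7).
Reduce top mod 7: now compute (6/7).
Pull out 2: since 7 ≡ 7 (mod 8), (2/7) = +1.
Reciprocity: 3 ≡ 3 and 7 ≡ 3 (mod 4), so (3/7) = −(7/3).
Reduce top mod 3: now compute (1/3).
Reached (1/3) = 1. Collecting the sign flips along the way, the symbol is +1.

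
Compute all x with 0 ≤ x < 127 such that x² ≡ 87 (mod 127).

50, 77

Since 127 ≡ 3 (mod 4), a square root of 87 is 87^((127+1)/4) = 87^32 mod 127.
Repeated squaring: 87^2≡76, 87^4≡61, 87^8≡38, 87^16≡47, 87^32≡50 (mod 127).
87^32 = 87^(32) ≡ 50 (mod 127).
Check: 50² = 2500 ≡ 87 (mod 127). The two roots are 50 and 77.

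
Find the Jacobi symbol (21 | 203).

0

Reciprocity: 21 ≡ 1 and 203 ≡ 3 (mod 4), so (21/203) = +(203/21).
Reduce top mod 21: now compute (14/21).
Pull out 2: since 21 ≡ 5 (mod 8), (2/21) = -1.
Reciprocity: 7 ≡ 3 and 21 ≡ 1 (mod 4), so (7/21) = +(21/7).
Reduce top mod 7: now compute (0/7).
Top reduces to 0: gcd > 1, so the symbol is 0.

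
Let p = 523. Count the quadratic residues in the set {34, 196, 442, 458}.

(34/523) = -1 → non-residue.
(196/523) = +1 → QR.
(442/523) = -1 → non-residue.
(458/523) = +1 → QR.
Total quadratic residues among the 4: 2.

2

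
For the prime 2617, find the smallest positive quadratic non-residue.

(2/2617) = +1, so 2 is a residue.
(3/2617) = +1, so 3 is a residue.
(4/2617) = +1, so 4 is a residue.
(5/2617) = −1, so 5 is the smallest positive non-residue mod 2617.

5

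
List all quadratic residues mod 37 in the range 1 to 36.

Square k = 1,…,18 (k and 37−k give the same square):
1²=1, 2²=4, 3²=9, 4²=16, 5²=25, 6²=36, 7²≡12, 8²≡27, 9²≡7, 10²≡26, 11²≡10, 12²≡33, 13²≡21, 14²≡11, 15²≡3, 16²≡34, 17²≡30, 18²≡28 (mod 37).
So the quadratic residues mod 37 are {1, 3, 4, 7, 9, 10, 11, 12, 16, 21, 25, 26, 27, 28, 30, 33, 34, 36}.

1 3 4 7 9 10 11 12 16 21 25 26 27 28 30 33 34 36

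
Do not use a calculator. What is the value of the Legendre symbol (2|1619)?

Pull out 2: since 1619 ≡ 3 (mod 8), (2/1619) = -1.
Reached (1/1619) = 1. Collecting the sign flips along the way, the symbol is -1.

-1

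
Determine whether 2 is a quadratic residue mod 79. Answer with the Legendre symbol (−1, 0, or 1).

1

Euler's criterion: (2/79) ≡ 2^39 (mod 79).
2^2 ≡ 4 (mod 79)
2^4 ≡ 16 (mod 79)
2^8 ≡ 19 (mod 79)
2^16 ≡ 45 (mod 79)
2^32 ≡ 50 (mod 79)
2^39 = 2^(32+4+2+1) ≡ 1 (mod 79).
Result is 1, so (2/79) = 1.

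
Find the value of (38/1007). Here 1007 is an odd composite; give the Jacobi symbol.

0

Pull out 2: since 1007 ≡ 7 (mod 8), (2/1007) = +1.
Reciprocity: 19 ≡ 3 and 1007 ≡ 3 (mod 4), so (19/1007) = −(1007/19).
Reduce top mod 19: now compute (0/19).
Top reduces to 0: gcd > 1, so the symbol is 0.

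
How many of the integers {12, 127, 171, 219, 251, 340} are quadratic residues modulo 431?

(12/431) = +1 → QR.
(127/431) = -1 → non-residue.
(171/431) = +1 → QR.
(219/431) = -1 → non-residue.
(251/431) = -1 → non-residue.
(340/431) = -1 → non-residue.
Total quadratic residues among the 6: 2.

2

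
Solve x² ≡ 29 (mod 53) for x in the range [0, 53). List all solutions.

53 ≡ 1 (mod 4), so we find a root by search.
Trying successive values, 20² = 400 ≡ 29 (mod 53). The other root is 53 − 20 = 33.

20, 33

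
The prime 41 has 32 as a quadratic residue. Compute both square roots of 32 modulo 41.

14, 27

41 ≡ 1 (mod 4), so we find a root by search.
Trying successive values, 14² = 196 ≡ 32 (mod 41). The other root is 41 − 14 = 27.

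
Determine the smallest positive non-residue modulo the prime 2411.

2

(2/2411) = −1, so 2 is the smallest positive non-residue mod 2411.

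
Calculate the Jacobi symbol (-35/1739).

-1

First reduce: -35 ≡ 1704 (mod 1739).
Pull out 2^3: since 1739 ≡ 3 (mod 8), (2/1739) = -1, so (2/1739)^3 = -1.
Reciprocity: 213 ≡ 1 and 1739 ≡ 3 (mod 4), so (213/1739) = +(1739/213).
Reduce top mod 213: now compute (35/213).
Reciprocity: 35 ≡ 3 and 213 ≡ 1 (mod 4), so (35/213) = +(213/35).
Reduce top mod 35: now compute (3/35).
Reciprocity: 3 ≡ 3 and 35 ≡ 3 (mod 4), so (3/35) = −(35/3).
Reduce top mod 3: now compute (2/3).
Pull out 2: since 3 ≡ 3 (mod 8), (2/3) = -1.
Reached (1/3) = 1. Collecting the sign flips along the way, the symbol is -1.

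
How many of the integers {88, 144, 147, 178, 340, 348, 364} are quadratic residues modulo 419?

6

(88/419) = +1 → QR.
(144/419) = +1 → QR.
(147/419) = +1 → QR.
(178/419) = +1 → QR.
(340/419) = -1 → non-residue.
(348/419) = +1 → QR.
(364/419) = +1 → QR.
Total quadratic residues among the 7: 6.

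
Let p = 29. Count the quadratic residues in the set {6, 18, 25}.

2

(6/29) = +1 → QR.
(18/29) = -1 → non-residue.
(25/29) = +1 → QR.
Total quadratic residues among the 3: 2.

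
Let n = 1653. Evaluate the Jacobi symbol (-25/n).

1

First reduce: -25 ≡ 1628 (mod 1653).
Pull out 2^2: since 1653 ≡ 5 (mod 8), (2/1653) = -1, so (2/1653)^2 = +1.
Reciprocity: 407 ≡ 3 and 1653 ≡ 1 (mod 4), so (407/1653) = +(1653/407).
Reduce top mod 407: now compute (25/407).
Reciprocity: 25 ≡ 1 and 407 ≡ 3 (mod 4), so (25/407) = +(407/25).
Reduce top mod 25: now compute (7/25).
Reciprocity: 7 ≡ 3 and 25 ≡ 1 (mod 4), so (7/25) = +(25/7).
Reduce top mod 7: now compute (4/7).
Pull out 2^2: since 7 ≡ 7 (mod 8), (2/7) = +1, so (2/7)^2 = +1.
Reached (1/7) = 1. Collecting the sign flips along the way, the symbol is +1.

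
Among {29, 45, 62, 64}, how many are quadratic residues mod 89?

2

(29/89) = -1 → non-residue.
(45/89) = +1 → QR.
(62/89) = -1 → non-residue.
(64/89) = +1 → QR.
Total quadratic residues among the 4: 2.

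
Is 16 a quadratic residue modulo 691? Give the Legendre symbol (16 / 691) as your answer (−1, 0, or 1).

1

Pull out 2^4: since 691 ≡ 3 (mod 8), (2/691) = -1, so (2/691)^4 = +1.
Reached (1/691) = 1. Collecting the sign flips along the way, the symbol is +1.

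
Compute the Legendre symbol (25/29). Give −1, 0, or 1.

1

Euler's criterion: (25/29) ≡ 25^14 (mod 29).
25^2 ≡ 16 (mod 29)
25^4 ≡ 24 (mod 29)
25^8 ≡ 25 (mod 29)
25^14 = 25^(8+4+2) ≡ 1 (mod 29).
Result is 1, so (25/29) = 1.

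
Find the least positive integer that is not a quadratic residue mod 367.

3

(2/367) = +1, so 2 is a residue.
(3/367) = −1, so 3 is the smallest positive non-residue mod 367.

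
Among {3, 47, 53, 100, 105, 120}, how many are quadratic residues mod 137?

3

(3/137) = -1 → non-residue.
(47/137) = -1 → non-residue.
(53/137) = -1 → non-residue.
(100/137) = +1 → QR.
(105/137) = +1 → QR.
(120/137) = +1 → QR.
Total quadratic residues among the 6: 3.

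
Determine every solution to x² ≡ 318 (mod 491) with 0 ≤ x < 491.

Since 491 ≡ 3 (mod 4), a square root of 318 is 318^((491+1)/4) = 318^123 mod 491.
Repeated squaring: 318^2≡469, 318^4≡484, 318^8≡49, 318^16≡437, 318^32≡461, 318^64≡409 (mod 491).
318^123 = 318^(64+32+16+8+2+1) ≡ 143 (mod 491).
Check: 143² = 20449 ≡ 318 (mod 491). The two roots are 143 and 348.

143, 348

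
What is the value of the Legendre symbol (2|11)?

-1

Pull out 2: since 11 ≡ 3 (mod 8), (2/11) = -1.
Reached (1/11) = 1. Collecting the sign flips along the way, the symbol is -1.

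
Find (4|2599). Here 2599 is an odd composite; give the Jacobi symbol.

Pull out 2^2: since 2599 ≡ 7 (mod 8), (2/2599) = +1, so (2/2599)^2 = +1.
Reached (1/2599) = 1. Collecting the sign flips along the way, the symbol is +1.

1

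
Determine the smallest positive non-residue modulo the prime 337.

5

(2/337) = +1, so 2 is a residue.
(3/337) = +1, so 3 is a residue.
(4/337) = +1, so 4 is a residue.
(5/337) = −1, so 5 is the smallest positive non-residue mod 337.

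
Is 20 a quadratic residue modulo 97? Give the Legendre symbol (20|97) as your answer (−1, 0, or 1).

Pull out 2^2: since 97 ≡ 1 (mod 8), (2/97) = +1, so (2/97)^2 = +1.
Reciprocity: 5 ≡ 1 and 97 ≡ 1 (mod 4), so (5/97) = +(97/5).
Reduce top mod 5: now compute (2/5).
Pull out 2: since 5 ≡ 5 (mod 8), (2/5) = -1.
Reached (1/5) = 1. Collecting the sign flips along the way, the symbol is -1.

-1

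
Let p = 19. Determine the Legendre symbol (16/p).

Pull out 2^4: since 19 ≡ 3 (mod 8), (2/19) = -1, so (2/19)^4 = +1.
Reached (1/19) = 1. Collecting the sign flips along the way, the symbol is +1.

1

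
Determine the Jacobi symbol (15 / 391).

-1

Reciprocity: 15 ≡ 3 and 391 ≡ 3 (mod 4), so (15/391) = −(391/15).
Reduce top mod 15: now compute (1/15).
Reached (1/15) = 1. Collecting the sign flips along the way, the symbol is -1.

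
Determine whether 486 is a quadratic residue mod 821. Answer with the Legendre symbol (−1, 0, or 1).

Pull out 2: since 821 ≡ 5 (mod 8), (2/821) = -1.
Reciprocity: 243 ≡ 3 and 821 ≡ 1 (mod 4), so (243/821) = +(821/243).
Reduce top mod 243: now compute (92/243).
Pull out 2^2: since 243 ≡ 3 (mod 8), (2/243) = -1, so (2/243)^2 = +1.
Reciprocity: 23 ≡ 3 and 243 ≡ 3 (mod 4), so (23/243) = −(243/23).
Reduce top mod 23: now compute (13/23).
Reciprocity: 13 ≡ 1 and 23 ≡ 3 (mod 4), so (13/23) = +(23/13).
Reduce top mod 13: now compute (10/13).
Pull out 2: since 13 ≡ 5 (mod 8), (2/13) = -1.
Reciprocity: 5 ≡ 1 and 13 ≡ 1 (mod 4), so (5/13) = +(13/5).
Reduce top mod 5: now compute (3/5).
Reciprocity: 3 ≡ 3 and 5 ≡ 1 (mod 4), so (3/5) = +(5/3).
Reduce top mod 3: now compute (2/3).
Pull out 2: since 3 ≡ 3 (mod 8), (2/3) = -1.
Reached (1/3) = 1. Collecting the sign flips along the way, the symbol is +1.

1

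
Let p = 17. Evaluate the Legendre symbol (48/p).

Euler's criterion: (48/17) ≡ 14^8 (mod 17).
14^2 ≡ 9 (mod 17)
14^4 ≡ 13 (mod 17)
14^8 ≡ 16 (mod 17)
14^8 = 14^(8) ≡ 16 (mod 17).
Result is 16 ≡ −1, so (48/17) = −1.

-1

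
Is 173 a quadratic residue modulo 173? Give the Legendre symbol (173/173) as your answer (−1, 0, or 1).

First reduce: 173 ≡ 0 (mod 173).
Top reduces to 0: gcd > 1, so the symbol is 0.

0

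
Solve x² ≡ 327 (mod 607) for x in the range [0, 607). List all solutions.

63, 544

Since 607 ≡ 3 (mod 4), a square root of 327 is 327^((607+1)/4) = 327^152 mod 607.
Repeated squaring: 327^2≡97, 327^4≡304, 327^8≡152, 327^16≡38, 327^32≡230, 327^64≡91, 327^128≡390 (mod 607).
327^152 = 327^(128+16+8) ≡ 63 (mod 607).
Check: 63² = 3969 ≡ 327 (mod 607). The two roots are 63 and 544.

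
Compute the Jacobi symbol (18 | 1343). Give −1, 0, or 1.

1

Pull out 2: since 1343 ≡ 7 (mod 8), (2/1343) = +1.
Reciprocity: 9 ≡ 1 and 1343 ≡ 3 (mod 4), so (9/1343) = +(1343/9).
Reduce top mod 9: now compute (2/9).
Pull out 2: since 9 ≡ 1 (mod 8), (2/9) = +1.
Reached (1/9) = 1. Collecting the sign flips along the way, the symbol is +1.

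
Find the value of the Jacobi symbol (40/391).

1

Pull out 2^3: since 391 ≡ 7 (mod 8), (2/391) = +1, so (2/391)^3 = +1.
Reciprocity: 5 ≡ 1 and 391 ≡ 3 (mod 4), so (5/391) = +(391/5).
Reduce top mod 5: now compute (1/5).
Reached (1/5) = 1. Collecting the sign flips along the way, the symbol is +1.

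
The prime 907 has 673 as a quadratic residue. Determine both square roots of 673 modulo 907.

Since 907 ≡ 3 (mod 4), a square root of 673 is 673^((907+1)/4) = 673^227 mod 907.
Repeated squaring: 673^2≡336, 673^4≡428, 673^8≡877, 673^16≡900, 673^32≡49, 673^64≡587, 673^128≡816 (mod 907).
673^227 = 673^(128+64+32+2+1) ≡ 94 (mod 907).
Check: 94² = 8836 ≡ 673 (mod 907). The two roots are 94 and 813.

94, 813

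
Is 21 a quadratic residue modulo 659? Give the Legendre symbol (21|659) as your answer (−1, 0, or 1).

-1

Reciprocity: 21 ≡ 1 and 659 ≡ 3 (mod 4), so (21/659) = +(659/21).
Reduce top mod 21: now compute (8/21).
Pull out 2^3: since 21 ≡ 5 (mod 8), (2/21) = -1, so (2/21)^3 = -1.
Reached (1/21) = 1. Collecting the sign flips along the way, the symbol is -1.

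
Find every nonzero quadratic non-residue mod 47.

Square k = 1,…,23 (k and 47−k give the same square):
1²=1, 2²=4, 3²=9, 4²=16, 5²=25, 6²=36, 7²≡2, 8²≡17, 9²≡34, 10²≡6, 11²≡27, 12²≡3, 13²≡28, 14²≡8, 15²≡37, 16²≡21, 17²≡7, 18²≡42, 19²≡32, 20²≡24, 21²≡18, 22²≡14, 23²≡12 (mod 47).
The residues are {1, 2, 3, 4, 6, 7, 8, 9, 12, 14, 16, 17, 18, 21, 24, 25, 27, 28, 32, 34, 36, 37, 42}; the non-residues are the remaining 23 nonzero classes.

5, 10, 11, 13, 15, 19, 20, 22, 23, 26, 29, 30, 31, 33, 35, 38, 39, 40, 41, 43, 44, 45, 46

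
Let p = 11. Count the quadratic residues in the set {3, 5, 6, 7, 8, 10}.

(3/11) = +1 → QR.
(5/11) = +1 → QR.
(6/11) = -1 → non-residue.
(7/11) = -1 → non-residue.
(8/11) = -1 → non-residue.
(10/11) = -1 → non-residue.
Total quadratic residues among the 6: 2.

2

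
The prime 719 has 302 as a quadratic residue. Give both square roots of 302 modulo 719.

320, 399

Since 719 ≡ 3 (mod 4), a square root of 302 is 302^((719+1)/4) = 302^180 mod 719.
Repeated squaring: 302^2≡610, 302^4≡377, 302^8≡486, 302^16≡364, 302^32≡200, 302^64≡455, 302^128≡672 (mod 719).
302^180 = 302^(128+32+16+4) ≡ 320 (mod 719).
Check: 320² = 102400 ≡ 302 (mod 719). The two roots are 320 and 399.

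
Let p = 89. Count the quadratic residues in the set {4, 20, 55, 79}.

4

(4/89) = +1 → QR.
(20/89) = +1 → QR.
(55/89) = +1 → QR.
(79/89) = +1 → QR.
Total quadratic residues among the 4: 4.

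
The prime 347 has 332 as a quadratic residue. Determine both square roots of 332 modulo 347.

Since 347 ≡ 3 (mod 4), a square root of 332 is 332^((347+1)/4) = 332^87 mod 347.
Repeated squaring: 332^2≡225, 332^4≡310, 332^8≡328, 332^16≡14, 332^32≡196, 332^64≡246 (mod 347).
332^87 = 332^(64+16+4+2+1) ≡ 129 (mod 347).
Check: 129² = 16641 ≡ 332 (mod 347). The two roots are 129 and 218.

129, 218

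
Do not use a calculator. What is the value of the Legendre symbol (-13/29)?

1

Euler's criterion: (-13/29) ≡ 16^14 (mod 29).
16^2 ≡ 24 (mod 29)
16^4 ≡ 25 (mod 29)
16^8 ≡ 16 (mod 29)
16^14 = 16^(8+4+2) ≡ 1 (mod 29).
Result is 1, so (-13/29) = 1.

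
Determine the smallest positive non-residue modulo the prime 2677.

2

(2/2677) = −1, so 2 is the smallest positive non-residue mod 2677.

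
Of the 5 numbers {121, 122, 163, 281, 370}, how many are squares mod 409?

(121/409) = +1 → QR.
(122/409) = -1 → non-residue.
(163/409) = +1 → QR.
(281/409) = +1 → QR.
(370/409) = -1 → non-residue.
Total quadratic residues among the 5: 3.

3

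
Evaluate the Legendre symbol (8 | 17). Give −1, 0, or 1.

1

Pull out 2^3: since 17 ≡ 1 (mod 8), (2/17) = +1, so (2/17)^3 = +1.
Reached (1/17) = 1. Collecting the sign flips along the way, the symbol is +1.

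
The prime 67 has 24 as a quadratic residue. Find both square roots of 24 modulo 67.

Since 67 ≡ 3 (mod 4), a square root of 24 is 24^((67+1)/4) = 24^17 mod 67.
Repeated squaring: 24^2≡40, 24^4≡59, 24^8≡64, 24^16≡9 (mod 67).
24^17 = 24^(16+1) ≡ 15 (mod 67).
Check: 15² = 225 ≡ 24 (mod 67). The two roots are 15 and 52.

15, 52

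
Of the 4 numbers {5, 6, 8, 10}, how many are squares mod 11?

1

(5/11) = +1 → QR.
(6/11) = -1 → non-residue.
(8/11) = -1 → non-residue.
(10/11) = -1 → non-residue.
Total quadratic residues among the 4: 1.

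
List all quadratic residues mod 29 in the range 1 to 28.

Square k = 1,…,14 (k and 29−k give the same square):
1²=1, 2²=4, 3²=9, 4²=16, 5²=25, 6²≡7, 7²≡20, 8²≡6, 9²≡23, 10²≡13, 11²≡5, 12²≡28, 13²≡24, 14²≡22 (mod 29).
So the quadratic residues mod 29 are {1, 4, 5, 6, 7, 9, 13, 16, 20, 22, 23, 24, 25, 28}.

1,4,5,6,7,9,13,16,20,22,23,24,25,28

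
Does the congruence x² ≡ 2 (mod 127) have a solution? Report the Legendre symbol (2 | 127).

1

Euler's criterion: (2/127) ≡ 2^63 (mod 127).
2^2 ≡ 4 (mod 127)
2^4 ≡ 16 (mod 127)
2^8 ≡ 2 (mod 127)
2^16 ≡ 4 (mod 127)
2^32 ≡ 16 (mod 127)
2^63 = 2^(32+16+8+4+2+1) ≡ 1 (mod 127).
Result is 1, so (2/127) = 1.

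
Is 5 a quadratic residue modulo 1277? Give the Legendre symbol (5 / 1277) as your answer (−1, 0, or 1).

Reciprocity: 5 ≡ 1 and 1277 ≡ 1 (mod 4), so (5/1277) = +(1277/5).
Reduce top mod 5: now compute (2/5).
Pull out 2: since 5 ≡ 5 (mod 8), (2/5) = -1.
Reached (1/5) = 1. Collecting the sign flips along the way, the symbol is -1.

-1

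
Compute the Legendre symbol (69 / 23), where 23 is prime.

First reduce: 69 ≡ 0 (mod 23).
Top reduces to 0: gcd > 1, so the symbol is 0.

0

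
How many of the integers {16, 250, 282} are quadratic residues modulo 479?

2

(16/479) = +1 → QR.
(250/479) = +1 → QR.
(282/479) = -1 → non-residue.
Total quadratic residues among the 3: 2.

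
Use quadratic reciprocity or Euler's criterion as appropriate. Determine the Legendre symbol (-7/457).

1

First reduce: -7 ≡ 450 (mod 457).
Pull out 2: since 457 ≡ 1 (mod 8), (2/457) = +1.
Reciprocity: 225 ≡ 1 and 457 ≡ 1 (mod 4), so (225/457) = +(457/225).
Reduce top mod 225: now compute (7/225).
Reciprocity: 7 ≡ 3 and 225 ≡ 1 (mod 4), so (7/225) = +(225/7).
Reduce top mod 7: now compute (1/7).
Reached (1/7) = 1. Collecting the sign flips along the way, the symbol is +1.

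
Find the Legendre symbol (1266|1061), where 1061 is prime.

First reduce: 1266 ≡ 205 (mod 1061).
Reciprocity: 205 ≡ 1 and 1061 ≡ 1 (mod 4), so (205/1061) = +(1061/205).
Reduce top mod 205: now compute (36/205).
Pull out 2^2: since 205 ≡ 5 (mod 8), (2/205) = -1, so (2/205)^2 = +1.
Reciprocity: 9 ≡ 1 and 205 ≡ 1 (mod 4), so (9/205) = +(205/9).
Reduce top mod 9: now compute (7/9).
Reciprocity: 7 ≡ 3 and 9 ≡ 1 (mod 4), so (7/9) = +(9/7).
Reduce top mod 7: now compute (2/7).
Pull out 2: since 7 ≡ 7 (mod 8), (2/7) = +1.
Reached (1/7) = 1. Collecting the sign flips along the way, the symbol is +1.

1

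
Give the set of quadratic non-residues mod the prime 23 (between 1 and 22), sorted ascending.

5, 7, 10, 11, 14, 15, 17, 19, 20, 21, 22

Square k = 1,…,11 (k and 23−k give the same square):
1²=1, 2²=4, 3²=9, 4²=16, 5²≡2, 6²≡13, 7²≡3, 8²≡18, 9²≡12, 10²≡8, 11²≡6 (mod 23).
The residues are {1, 2, 3, 4, 6, 8, 9, 12, 13, 16, 18}; the non-residues are the remaining 11 nonzero classes.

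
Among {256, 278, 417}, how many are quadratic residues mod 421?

(256/421) = +1 → QR.
(278/421) = -1 → non-residue.
(417/421) = +1 → QR.
Total quadratic residues among the 3: 2.

2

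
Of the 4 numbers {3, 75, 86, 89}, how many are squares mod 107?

(3/107) = +1 → QR.
(75/107) = +1 → QR.
(86/107) = +1 → QR.
(89/107) = +1 → QR.
Total quadratic residues among the 4: 4.

4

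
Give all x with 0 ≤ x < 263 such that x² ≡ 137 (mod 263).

Since 263 ≡ 3 (mod 4), a square root of 137 is 137^((263+1)/4) = 137^66 mod 263.
Repeated squaring: 137^2≡96, 137^4≡11, 137^8≡121, 137^16≡176, 137^32≡205, 137^64≡208 (mod 263).
137^66 = 137^(64+2) ≡ 243 (mod 263).
Check: 243² = 59049 ≡ 137 (mod 263). The two roots are 20 and 243.

20, 243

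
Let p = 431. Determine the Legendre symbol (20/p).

1

Pull out 2^2: since 431 ≡ 7 (mod 8), (2/431) = +1, so (2/431)^2 = +1.
Reciprocity: 5 ≡ 1 and 431 ≡ 3 (mod 4), so (5/431) = +(431/5).
Reduce top mod 5: now compute (1/5).
Reached (1/5) = 1. Collecting the sign flips along the way, the symbol is +1.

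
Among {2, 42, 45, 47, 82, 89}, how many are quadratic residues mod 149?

4

(2/149) = -1 → non-residue.
(42/149) = +1 → QR.
(45/149) = +1 → QR.
(47/149) = +1 → QR.
(82/149) = +1 → QR.
(89/149) = -1 → non-residue.
Total quadratic residues among the 6: 4.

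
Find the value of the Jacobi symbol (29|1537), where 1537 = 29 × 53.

0

Reciprocity: 29 ≡ 1 and 1537 ≡ 1 (mod 4), so (29/1537) = +(1537/29).
Reduce top mod 29: now compute (0/29).
Top reduces to 0: gcd > 1, so the symbol is 0.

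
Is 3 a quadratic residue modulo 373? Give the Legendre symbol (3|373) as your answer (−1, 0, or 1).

1

Reciprocity: 3 ≡ 3 and 373 ≡ 1 (mod 4), so (3/373) = +(373/3).
Reduce top mod 3: now compute (1/3).
Reached (1/3) = 1. Collecting the sign flips along the way, the symbol is +1.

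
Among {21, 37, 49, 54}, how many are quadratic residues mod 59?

2

(21/59) = +1 → QR.
(37/59) = -1 → non-residue.
(49/59) = +1 → QR.
(54/59) = -1 → non-residue.
Total quadratic residues among the 4: 2.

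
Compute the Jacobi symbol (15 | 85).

Reciprocity: 15 ≡ 3 and 85 ≡ 1 (mod 4), so (15/85) = +(85/15).
Reduce top mod 15: now compute (10/15).
Pull out 2: since 15 ≡ 7 (mod 8), (2/15) = +1.
Reciprocity: 5 ≡ 1 and 15 ≡ 3 (mod 4), so (5/15) = +(15/5).
Reduce top mod 5: now compute (0/5).
Top reduces to 0: gcd > 1, so the symbol is 0.

0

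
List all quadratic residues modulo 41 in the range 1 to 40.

Square k = 1,…,20 (k and 41−k give the same square):
1²=1, 2²=4, 3²=9, 4²=16, 5²=25, 6²=36, 7²≡8, 8²≡23, 9²≡40, 10²≡18, 11²≡39, 12²≡21, 13²≡5, 14²≡32, 15²≡20, 16²≡10, 17²≡2, 18²≡37, 19²≡33, 20²≡31 (mod 41).
So the quadratic residues mod 41 are {1, 2, 4, 5, 8, 9, 10, 16, 18, 20, 21, 23, 25, 31, 32, 33, 36, 37, 39, 40}.

1, 2, 4, 5, 8, 9, 10, 16, 18, 20, 21, 23, 25, 31, 32, 33, 36, 37, 39, 40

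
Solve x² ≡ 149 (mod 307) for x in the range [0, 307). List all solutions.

145, 162

Since 307 ≡ 3 (mod 4), a square root of 149 is 149^((307+1)/4) = 149^77 mod 307.
Repeated squaring: 149^2≡97, 149^4≡199, 149^8≡305, 149^16≡4, 149^32≡16, 149^64≡256 (mod 307).
149^77 = 149^(64+8+4+1) ≡ 145 (mod 307).
Check: 145² = 21025 ≡ 149 (mod 307). The two roots are 145 and 162.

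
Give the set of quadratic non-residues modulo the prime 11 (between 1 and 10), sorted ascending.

Square k = 1,…,5 (k and 11−k give the same square):
1²=1, 2²=4, 3²=9, 4²≡5, 5²≡3 (mod 11).
The residues are {1, 3, 4, 5, 9}; the non-residues are the remaining 5 nonzero classes.

2,6,7,8,10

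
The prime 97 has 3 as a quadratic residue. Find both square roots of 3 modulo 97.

97 ≡ 1 (mod 4), so we find a root by search.
Trying successive values, 10² = 100 ≡ 3 (mod 97). The other root is 97 − 10 = 87.

10, 87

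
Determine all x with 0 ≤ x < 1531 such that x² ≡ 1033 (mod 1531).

740, 791

Since 1531 ≡ 3 (mod 4), a square root of 1033 is 1033^((1531+1)/4) = 1033^383 mod 1531.
Repeated squaring: 1033^2≡1513, 1033^4≡324, 1033^8≡868, 1033^16≡172, 1033^32≡495, 1033^64≡65, 1033^128≡1163, 1033^256≡696 (mod 1531).
1033^383 = 1033^(256+64+32+16+8+4+2+1) ≡ 791 (mod 1531).
Check: 791² = 625681 ≡ 1033 (mod 1531). The two roots are 740 and 791.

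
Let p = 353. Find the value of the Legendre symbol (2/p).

Pull out 2: since 353 ≡ 1 (mod 8), (2/353) = +1.
Reached (1/353) = 1. Collecting the sign flips along the way, the symbol is +1.

1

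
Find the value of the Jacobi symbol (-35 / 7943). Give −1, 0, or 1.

First reduce: -35 ≡ 7908 (mod 7943).
Pull out 2^2: since 7943 ≡ 7 (mod 8), (2/7943) = +1, so (2/7943)^2 = +1.
Reciprocity: 1977 ≡ 1 and 7943 ≡ 3 (mod 4), so (1977/7943) = +(7943/1977).
Reduce top mod 1977: now compute (35/1977).
Reciprocity: 35 ≡ 3 and 1977 ≡ 1 (mod 4), so (35/1977) = +(1977/35).
Reduce top mod 35: now compute (17/35).
Reciprocity: 17 ≡ 1 and 35 ≡ 3 (mod 4), so (17/35) = +(35/17).
Reduce top mod 17: now compute (1/17).
Reached (1/17) = 1. Collecting the sign flips along the way, the symbol is +1.

1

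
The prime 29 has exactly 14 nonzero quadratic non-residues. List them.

Square k = 1,…,14 (k and 29−k give the same square):
1²=1, 2²=4, 3²=9, 4²=16, 5²=25, 6²≡7, 7²≡20, 8²≡6, 9²≡23, 10²≡13, 11²≡5, 12²≡28, 13²≡24, 14²≡22 (mod 29).
The residues are {1, 4, 5, 6, 7, 9, 13, 16, 20, 22, 23, 24, 25, 28}; the non-residues are the remaining 14 nonzero classes.

2,3,8,10,11,12,14,15,17,18,19,21,26,27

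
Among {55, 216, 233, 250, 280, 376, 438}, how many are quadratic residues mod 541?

1

(55/541) = -1 → non-residue.
(216/541) = -1 → non-residue.
(233/541) = -1 → non-residue.
(250/541) = -1 → non-residue.
(280/541) = -1 → non-residue.
(376/541) = -1 → non-residue.
(438/541) = +1 → QR.
Total quadratic residues among the 7: 1.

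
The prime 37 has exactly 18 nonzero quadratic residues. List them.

1,3,4,7,9,10,11,12,16,21,25,26,27,28,30,33,34,36

Square k = 1,…,18 (k and 37−k give the same square):
1²=1, 2²=4, 3²=9, 4²=16, 5²=25, 6²=36, 7²≡12, 8²≡27, 9²≡7, 10²≡26, 11²≡10, 12²≡33, 13²≡21, 14²≡11, 15²≡3, 16²≡34, 17²≡30, 18²≡28 (mod 37).
So the quadratic residues mod 37 are {1, 3, 4, 7, 9, 10, 11, 12, 16, 21, 25, 26, 27, 28, 30, 33, 34, 36}.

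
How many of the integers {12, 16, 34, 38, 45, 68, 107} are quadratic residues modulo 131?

6

(12/131) = +1 → QR.
(16/131) = +1 → QR.
(34/131) = +1 → QR.
(38/131) = +1 → QR.
(45/131) = +1 → QR.
(68/131) = -1 → non-residue.
(107/131) = +1 → QR.
Total quadratic residues among the 7: 6.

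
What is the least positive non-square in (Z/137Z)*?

3

(2/137) = +1, so 2 is a residue.
(3/137) = −1, so 3 is the smallest positive non-residue mod 137.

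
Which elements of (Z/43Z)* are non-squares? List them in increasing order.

Square k = 1,…,21 (k and 43−k give the same square):
1²=1, 2²=4, 3²=9, 4²=16, 5²=25, 6²=36, 7²≡6, 8²≡21, 9²≡38, 10²≡14, 11²≡35, 12²≡15, 13²≡40, 14²≡24, 15²≡10, 16²≡41, 17²≡31, 18²≡23, 19²≡17, 20²≡13, 21²≡11 (mod 43).
The residues are {1, 4, 6, 9, 10, 11, 13, 14, 15, 16, 17, 21, 23, 24, 25, 31, 35, 36, 38, 40, 41}; the non-residues are the remaining 21 nonzero classes.

2 3 5 7 8 12 18 19 20 22 26 27 28 29 30 32 33 34 37 39 42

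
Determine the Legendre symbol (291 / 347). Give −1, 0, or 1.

Reciprocity: 291 ≡ 3 and 347 ≡ 3 (mod 4), so (291/347) = −(347/291).
Reduce top mod 291: now compute (56/291).
Pull out 2^3: since 291 ≡ 3 (mod 8), (2/291) = -1, so (2/291)^3 = -1.
Reciprocity: 7 ≡ 3 and 291 ≡ 3 (mod 4), so (7/291) = −(291/7).
Reduce top mod 7: now compute (4/7).
Pull out 2^2: since 7 ≡ 7 (mod 8), (2/7) = +1, so (2/7)^2 = +1.
Reached (1/7) = 1. Collecting the sign flips along the way, the symbol is -1.

-1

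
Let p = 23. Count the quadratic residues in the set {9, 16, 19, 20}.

(9/23) = +1 → QR.
(16/23) = +1 → QR.
(19/23) = -1 → non-residue.
(20/23) = -1 → non-residue.
Total quadratic residues among the 4: 2.

2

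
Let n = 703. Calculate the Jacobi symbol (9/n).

Reciprocity: 9 ≡ 1 and 703 ≡ 3 (mod 4), so (9/703) = +(703/9).
Reduce top mod 9: now compute (1/9).
Reached (1/9) = 1. Collecting the sign flips along the way, the symbol is +1.

1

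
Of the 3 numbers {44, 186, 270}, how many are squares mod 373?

(44/373) = -1 → non-residue.
(186/373) = -1 → non-residue.
(270/373) = +1 → QR.
Total quadratic residues among the 3: 1.

1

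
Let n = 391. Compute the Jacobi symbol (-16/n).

-1

First reduce: -16 ≡ 375 (mod 391).
Reciprocity: 375 ≡ 3 and 391 ≡ 3 (mod 4), so (375/391) = −(391/375).
Reduce top mod 375: now compute (16/375).
Pull out 2^4: since 375 ≡ 7 (mod 8), (2/375) = +1, so (2/375)^4 = +1.
Reached (1/375) = 1. Collecting the sign flips along the way, the symbol is -1.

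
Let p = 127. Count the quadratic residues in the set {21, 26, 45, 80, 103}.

3

(21/127) = +1 → QR.
(26/127) = +1 → QR.
(45/127) = -1 → non-residue.
(80/127) = -1 → non-residue.
(103/127) = +1 → QR.
Total quadratic residues among the 5: 3.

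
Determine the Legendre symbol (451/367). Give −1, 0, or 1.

First reduce: 451 ≡ 84 (mod 367).
Pull out 2^2: since 367 ≡ 7 (mod 8), (2/367) = +1, so (2/367)^2 = +1.
Reciprocity: 21 ≡ 1 and 367 ≡ 3 (mod 4), so (21/367) = +(367/21).
Reduce top mod 21: now compute (10/21).
Pull out 2: since 21 ≡ 5 (mod 8), (2/21) = -1.
Reciprocity: 5 ≡ 1 and 21 ≡ 1 (mod 4), so (5/21) = +(21/5).
Reduce top mod 5: now compute (1/5).
Reached (1/5) = 1. Collecting the sign flips along the way, the symbol is -1.

-1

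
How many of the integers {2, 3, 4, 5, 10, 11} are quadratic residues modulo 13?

3

(2/13) = -1 → non-residue.
(3/13) = +1 → QR.
(4/13) = +1 → QR.
(5/13) = -1 → non-residue.
(10/13) = +1 → QR.
(11/13) = -1 → non-residue.
Total quadratic residues among the 6: 3.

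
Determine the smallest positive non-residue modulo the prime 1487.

(2/1487) = +1, so 2 is a residue.
(3/1487) = +1, so 3 is a residue.
(4/1487) = +1, so 4 is a residue.
(5/1487) = −1, so 5 is the smallest positive non-residue mod 1487.

5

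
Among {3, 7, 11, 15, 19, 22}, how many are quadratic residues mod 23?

(3/23) = +1 → QR.
(7/23) = -1 → non-residue.
(11/23) = -1 → non-residue.
(15/23) = -1 → non-residue.
(19/23) = -1 → non-residue.
(22/23) = -1 → non-residue.
Total quadratic residues among the 6: 1.

1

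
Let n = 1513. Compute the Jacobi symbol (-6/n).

First reduce: -6 ≡ 1507 (mod 1513).
Reciprocity: 1507 ≡ 3 and 1513 ≡ 1 (mod 4), so (1507/1513) = +(1513/1507).
Reduce top mod 1507: now compute (6/1507).
Pull out 2: since 1507 ≡ 3 (mod 8), (2/1507) = -1.
Reciprocity: 3 ≡ 3 and 1507 ≡ 3 (mod 4), so (3/1507) = −(1507/3).
Reduce top mod 3: now compute (1/3).
Reached (1/3) = 1. Collecting the sign flips along the way, the symbol is +1.

1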